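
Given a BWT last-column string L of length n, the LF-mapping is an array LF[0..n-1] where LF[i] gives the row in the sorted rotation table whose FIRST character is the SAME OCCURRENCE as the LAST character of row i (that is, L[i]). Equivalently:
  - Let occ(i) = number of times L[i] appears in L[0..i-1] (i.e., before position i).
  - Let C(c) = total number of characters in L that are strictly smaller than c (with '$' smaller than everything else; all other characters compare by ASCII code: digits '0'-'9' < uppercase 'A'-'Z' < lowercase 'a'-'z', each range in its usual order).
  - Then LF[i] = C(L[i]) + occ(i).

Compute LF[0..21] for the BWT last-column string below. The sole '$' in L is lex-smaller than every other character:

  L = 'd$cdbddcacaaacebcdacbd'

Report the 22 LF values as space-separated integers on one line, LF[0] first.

Char counts: '$':1, 'a':5, 'b':3, 'c':6, 'd':6, 'e':1
C (first-col start): C('$')=0, C('a')=1, C('b')=6, C('c')=9, C('d')=15, C('e')=21
L[0]='d': occ=0, LF[0]=C('d')+0=15+0=15
L[1]='$': occ=0, LF[1]=C('$')+0=0+0=0
L[2]='c': occ=0, LF[2]=C('c')+0=9+0=9
L[3]='d': occ=1, LF[3]=C('d')+1=15+1=16
L[4]='b': occ=0, LF[4]=C('b')+0=6+0=6
L[5]='d': occ=2, LF[5]=C('d')+2=15+2=17
L[6]='d': occ=3, LF[6]=C('d')+3=15+3=18
L[7]='c': occ=1, LF[7]=C('c')+1=9+1=10
L[8]='a': occ=0, LF[8]=C('a')+0=1+0=1
L[9]='c': occ=2, LF[9]=C('c')+2=9+2=11
L[10]='a': occ=1, LF[10]=C('a')+1=1+1=2
L[11]='a': occ=2, LF[11]=C('a')+2=1+2=3
L[12]='a': occ=3, LF[12]=C('a')+3=1+3=4
L[13]='c': occ=3, LF[13]=C('c')+3=9+3=12
L[14]='e': occ=0, LF[14]=C('e')+0=21+0=21
L[15]='b': occ=1, LF[15]=C('b')+1=6+1=7
L[16]='c': occ=4, LF[16]=C('c')+4=9+4=13
L[17]='d': occ=4, LF[17]=C('d')+4=15+4=19
L[18]='a': occ=4, LF[18]=C('a')+4=1+4=5
L[19]='c': occ=5, LF[19]=C('c')+5=9+5=14
L[20]='b': occ=2, LF[20]=C('b')+2=6+2=8
L[21]='d': occ=5, LF[21]=C('d')+5=15+5=20

Answer: 15 0 9 16 6 17 18 10 1 11 2 3 4 12 21 7 13 19 5 14 8 20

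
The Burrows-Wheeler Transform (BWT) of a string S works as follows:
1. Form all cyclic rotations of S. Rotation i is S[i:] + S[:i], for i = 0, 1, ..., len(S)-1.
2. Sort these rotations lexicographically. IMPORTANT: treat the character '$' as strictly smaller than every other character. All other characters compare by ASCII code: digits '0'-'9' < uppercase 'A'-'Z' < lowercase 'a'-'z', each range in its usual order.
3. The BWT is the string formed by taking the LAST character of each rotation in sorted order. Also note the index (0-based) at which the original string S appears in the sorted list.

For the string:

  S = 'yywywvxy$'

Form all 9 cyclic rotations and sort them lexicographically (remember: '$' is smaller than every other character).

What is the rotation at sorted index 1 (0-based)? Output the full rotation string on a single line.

Answer: vxy$yywyw

Derivation:
All 9 rotations (rotation i = S[i:]+S[:i]):
  rot[0] = yywywvxy$
  rot[1] = ywywvxy$y
  rot[2] = wywvxy$yy
  rot[3] = ywvxy$yyw
  rot[4] = wvxy$yywy
  rot[5] = vxy$yywyw
  rot[6] = xy$yywywv
  rot[7] = y$yywywvx
  rot[8] = $yywywvxy
Sorted (with $ < everything):
  sorted[0] = $yywywvxy
  sorted[1] = vxy$yywyw
  sorted[2] = wvxy$yywy
  sorted[3] = wywvxy$yy
  sorted[4] = xy$yywywv
  sorted[5] = y$yywywvx
  sorted[6] = ywvxy$yyw
  sorted[7] = ywywvxy$y
  sorted[8] = yywywvxy$
sorted[1] = vxy$yywyw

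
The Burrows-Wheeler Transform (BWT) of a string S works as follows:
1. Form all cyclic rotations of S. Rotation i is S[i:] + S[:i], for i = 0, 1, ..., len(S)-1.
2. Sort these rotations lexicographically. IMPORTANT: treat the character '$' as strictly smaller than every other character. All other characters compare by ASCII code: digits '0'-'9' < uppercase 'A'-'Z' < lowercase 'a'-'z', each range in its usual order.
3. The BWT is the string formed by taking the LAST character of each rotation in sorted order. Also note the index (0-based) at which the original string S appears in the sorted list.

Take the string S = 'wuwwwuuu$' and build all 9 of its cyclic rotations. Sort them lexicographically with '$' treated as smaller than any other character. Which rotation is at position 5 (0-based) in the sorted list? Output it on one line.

All 9 rotations (rotation i = S[i:]+S[:i]):
  rot[0] = wuwwwuuu$
  rot[1] = uwwwuuu$w
  rot[2] = wwwuuu$wu
  rot[3] = wwuuu$wuw
  rot[4] = wuuu$wuww
  rot[5] = uuu$wuwww
  rot[6] = uu$wuwwwu
  rot[7] = u$wuwwwuu
  rot[8] = $wuwwwuuu
Sorted (with $ < everything):
  sorted[0] = $wuwwwuuu
  sorted[1] = u$wuwwwuu
  sorted[2] = uu$wuwwwu
  sorted[3] = uuu$wuwww
  sorted[4] = uwwwuuu$w
  sorted[5] = wuuu$wuww
  sorted[6] = wuwwwuuu$
  sorted[7] = wwuuu$wuw
  sorted[8] = wwwuuu$wu
sorted[5] = wuuu$wuww

Answer: wuuu$wuww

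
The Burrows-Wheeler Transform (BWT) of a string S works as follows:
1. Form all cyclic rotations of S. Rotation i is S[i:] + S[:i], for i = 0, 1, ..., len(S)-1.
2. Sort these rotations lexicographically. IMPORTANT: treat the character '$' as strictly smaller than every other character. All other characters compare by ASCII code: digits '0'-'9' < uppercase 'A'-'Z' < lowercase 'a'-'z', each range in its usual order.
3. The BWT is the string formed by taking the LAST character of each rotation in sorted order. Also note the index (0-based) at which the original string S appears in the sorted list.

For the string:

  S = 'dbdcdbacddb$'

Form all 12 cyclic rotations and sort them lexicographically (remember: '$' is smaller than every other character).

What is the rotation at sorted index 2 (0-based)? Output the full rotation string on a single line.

Answer: b$dbdcdbacdd

Derivation:
All 12 rotations (rotation i = S[i:]+S[:i]):
  rot[0] = dbdcdbacddb$
  rot[1] = bdcdbacddb$d
  rot[2] = dcdbacddb$db
  rot[3] = cdbacddb$dbd
  rot[4] = dbacddb$dbdc
  rot[5] = bacddb$dbdcd
  rot[6] = acddb$dbdcdb
  rot[7] = cddb$dbdcdba
  rot[8] = ddb$dbdcdbac
  rot[9] = db$dbdcdbacd
  rot[10] = b$dbdcdbacdd
  rot[11] = $dbdcdbacddb
Sorted (with $ < everything):
  sorted[0] = $dbdcdbacddb
  sorted[1] = acddb$dbdcdb
  sorted[2] = b$dbdcdbacdd
  sorted[3] = bacddb$dbdcd
  sorted[4] = bdcdbacddb$d
  sorted[5] = cdbacddb$dbd
  sorted[6] = cddb$dbdcdba
  sorted[7] = db$dbdcdbacd
  sorted[8] = dbacddb$dbdc
  sorted[9] = dbdcdbacddb$
  sorted[10] = dcdbacddb$db
  sorted[11] = ddb$dbdcdbac
sorted[2] = b$dbdcdbacdd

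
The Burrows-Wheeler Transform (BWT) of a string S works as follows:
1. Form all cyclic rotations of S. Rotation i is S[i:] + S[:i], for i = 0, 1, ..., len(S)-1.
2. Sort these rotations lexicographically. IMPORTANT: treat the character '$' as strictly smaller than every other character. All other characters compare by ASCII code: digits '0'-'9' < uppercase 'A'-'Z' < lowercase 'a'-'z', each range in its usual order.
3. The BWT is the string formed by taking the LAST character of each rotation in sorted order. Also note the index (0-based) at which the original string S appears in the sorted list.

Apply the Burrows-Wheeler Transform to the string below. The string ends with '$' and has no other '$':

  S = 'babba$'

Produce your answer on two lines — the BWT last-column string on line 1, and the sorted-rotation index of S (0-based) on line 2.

Answer: abbb$a
4

Derivation:
All 6 rotations (rotation i = S[i:]+S[:i]):
  rot[0] = babba$
  rot[1] = abba$b
  rot[2] = bba$ba
  rot[3] = ba$bab
  rot[4] = a$babb
  rot[5] = $babba
Sorted (with $ < everything):
  sorted[0] = $babba  (last char: 'a')
  sorted[1] = a$babb  (last char: 'b')
  sorted[2] = abba$b  (last char: 'b')
  sorted[3] = ba$bab  (last char: 'b')
  sorted[4] = babba$  (last char: '$')
  sorted[5] = bba$ba  (last char: 'a')
Last column: abbb$a
Original string S is at sorted index 4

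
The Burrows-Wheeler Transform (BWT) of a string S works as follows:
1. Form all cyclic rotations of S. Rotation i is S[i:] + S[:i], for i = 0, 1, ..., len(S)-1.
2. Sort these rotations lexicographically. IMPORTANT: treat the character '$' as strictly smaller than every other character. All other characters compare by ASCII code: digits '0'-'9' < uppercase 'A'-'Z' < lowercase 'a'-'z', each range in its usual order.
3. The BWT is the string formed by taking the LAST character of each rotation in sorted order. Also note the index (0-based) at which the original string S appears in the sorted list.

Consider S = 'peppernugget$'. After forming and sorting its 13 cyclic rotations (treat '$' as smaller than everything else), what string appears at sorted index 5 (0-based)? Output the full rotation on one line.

All 13 rotations (rotation i = S[i:]+S[:i]):
  rot[0] = peppernugget$
  rot[1] = eppernugget$p
  rot[2] = ppernugget$pe
  rot[3] = pernugget$pep
  rot[4] = ernugget$pepp
  rot[5] = rnugget$peppe
  rot[6] = nugget$pepper
  rot[7] = ugget$peppern
  rot[8] = gget$peppernu
  rot[9] = get$peppernug
  rot[10] = et$peppernugg
  rot[11] = t$peppernugge
  rot[12] = $peppernugget
Sorted (with $ < everything):
  sorted[0] = $peppernugget
  sorted[1] = eppernugget$p
  sorted[2] = ernugget$pepp
  sorted[3] = et$peppernugg
  sorted[4] = get$peppernug
  sorted[5] = gget$peppernu
  sorted[6] = nugget$pepper
  sorted[7] = peppernugget$
  sorted[8] = pernugget$pep
  sorted[9] = ppernugget$pe
  sorted[10] = rnugget$peppe
  sorted[11] = t$peppernugge
  sorted[12] = ugget$peppern
sorted[5] = gget$peppernu

Answer: gget$peppernu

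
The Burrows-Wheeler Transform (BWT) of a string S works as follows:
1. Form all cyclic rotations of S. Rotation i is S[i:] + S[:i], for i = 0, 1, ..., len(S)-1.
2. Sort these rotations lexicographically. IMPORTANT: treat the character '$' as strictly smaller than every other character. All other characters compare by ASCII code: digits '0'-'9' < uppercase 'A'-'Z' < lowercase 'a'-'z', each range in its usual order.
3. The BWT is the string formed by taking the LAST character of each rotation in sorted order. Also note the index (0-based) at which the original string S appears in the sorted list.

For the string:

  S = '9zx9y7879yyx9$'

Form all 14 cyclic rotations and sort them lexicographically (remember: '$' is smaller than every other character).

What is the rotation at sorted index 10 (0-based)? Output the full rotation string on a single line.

All 14 rotations (rotation i = S[i:]+S[:i]):
  rot[0] = 9zx9y7879yyx9$
  rot[1] = zx9y7879yyx9$9
  rot[2] = x9y7879yyx9$9z
  rot[3] = 9y7879yyx9$9zx
  rot[4] = y7879yyx9$9zx9
  rot[5] = 7879yyx9$9zx9y
  rot[6] = 879yyx9$9zx9y7
  rot[7] = 79yyx9$9zx9y78
  rot[8] = 9yyx9$9zx9y787
  rot[9] = yyx9$9zx9y7879
  rot[10] = yx9$9zx9y7879y
  rot[11] = x9$9zx9y7879yy
  rot[12] = 9$9zx9y7879yyx
  rot[13] = $9zx9y7879yyx9
Sorted (with $ < everything):
  sorted[0] = $9zx9y7879yyx9
  sorted[1] = 7879yyx9$9zx9y
  sorted[2] = 79yyx9$9zx9y78
  sorted[3] = 879yyx9$9zx9y7
  sorted[4] = 9$9zx9y7879yyx
  sorted[5] = 9y7879yyx9$9zx
  sorted[6] = 9yyx9$9zx9y787
  sorted[7] = 9zx9y7879yyx9$
  sorted[8] = x9$9zx9y7879yy
  sorted[9] = x9y7879yyx9$9z
  sorted[10] = y7879yyx9$9zx9
  sorted[11] = yx9$9zx9y7879y
  sorted[12] = yyx9$9zx9y7879
  sorted[13] = zx9y7879yyx9$9
sorted[10] = y7879yyx9$9zx9

Answer: y7879yyx9$9zx9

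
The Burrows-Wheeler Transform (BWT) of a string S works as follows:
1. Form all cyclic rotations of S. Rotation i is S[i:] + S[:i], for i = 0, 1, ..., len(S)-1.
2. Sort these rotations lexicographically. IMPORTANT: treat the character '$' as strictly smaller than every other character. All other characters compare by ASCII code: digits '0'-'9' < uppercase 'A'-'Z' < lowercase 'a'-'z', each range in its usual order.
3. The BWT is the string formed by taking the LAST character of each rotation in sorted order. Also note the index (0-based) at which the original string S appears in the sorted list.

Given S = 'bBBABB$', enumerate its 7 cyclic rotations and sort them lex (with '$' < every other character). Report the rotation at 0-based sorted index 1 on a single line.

Answer: ABB$bBB

Derivation:
All 7 rotations (rotation i = S[i:]+S[:i]):
  rot[0] = bBBABB$
  rot[1] = BBABB$b
  rot[2] = BABB$bB
  rot[3] = ABB$bBB
  rot[4] = BB$bBBA
  rot[5] = B$bBBAB
  rot[6] = $bBBABB
Sorted (with $ < everything):
  sorted[0] = $bBBABB
  sorted[1] = ABB$bBB
  sorted[2] = B$bBBAB
  sorted[3] = BABB$bB
  sorted[4] = BB$bBBA
  sorted[5] = BBABB$b
  sorted[6] = bBBABB$
sorted[1] = ABB$bBB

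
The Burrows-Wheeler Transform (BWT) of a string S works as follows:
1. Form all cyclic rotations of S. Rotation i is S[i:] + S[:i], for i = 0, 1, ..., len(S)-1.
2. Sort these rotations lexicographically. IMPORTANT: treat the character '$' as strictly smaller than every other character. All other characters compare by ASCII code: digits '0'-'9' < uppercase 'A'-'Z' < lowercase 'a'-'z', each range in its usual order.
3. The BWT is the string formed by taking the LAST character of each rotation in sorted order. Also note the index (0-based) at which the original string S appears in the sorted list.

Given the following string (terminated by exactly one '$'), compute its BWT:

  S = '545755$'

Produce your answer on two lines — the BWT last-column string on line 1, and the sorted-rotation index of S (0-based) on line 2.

Answer: 555$745
3

Derivation:
All 7 rotations (rotation i = S[i:]+S[:i]):
  rot[0] = 545755$
  rot[1] = 45755$5
  rot[2] = 5755$54
  rot[3] = 755$545
  rot[4] = 55$5457
  rot[5] = 5$54575
  rot[6] = $545755
Sorted (with $ < everything):
  sorted[0] = $545755  (last char: '5')
  sorted[1] = 45755$5  (last char: '5')
  sorted[2] = 5$54575  (last char: '5')
  sorted[3] = 545755$  (last char: '$')
  sorted[4] = 55$5457  (last char: '7')
  sorted[5] = 5755$54  (last char: '4')
  sorted[6] = 755$545  (last char: '5')
Last column: 555$745
Original string S is at sorted index 3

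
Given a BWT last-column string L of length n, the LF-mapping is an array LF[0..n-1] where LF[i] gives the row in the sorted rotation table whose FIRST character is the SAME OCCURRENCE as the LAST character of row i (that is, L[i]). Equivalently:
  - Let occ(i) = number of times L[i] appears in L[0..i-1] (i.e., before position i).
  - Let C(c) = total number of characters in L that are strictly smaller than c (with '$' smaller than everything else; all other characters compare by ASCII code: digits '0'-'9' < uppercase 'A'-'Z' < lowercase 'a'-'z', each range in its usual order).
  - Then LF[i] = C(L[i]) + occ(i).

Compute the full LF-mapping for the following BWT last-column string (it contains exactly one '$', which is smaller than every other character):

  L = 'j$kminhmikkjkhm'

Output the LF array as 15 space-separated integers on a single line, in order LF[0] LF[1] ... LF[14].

Answer: 5 0 7 11 3 14 1 12 4 8 9 6 10 2 13

Derivation:
Char counts: '$':1, 'h':2, 'i':2, 'j':2, 'k':4, 'm':3, 'n':1
C (first-col start): C('$')=0, C('h')=1, C('i')=3, C('j')=5, C('k')=7, C('m')=11, C('n')=14
L[0]='j': occ=0, LF[0]=C('j')+0=5+0=5
L[1]='$': occ=0, LF[1]=C('$')+0=0+0=0
L[2]='k': occ=0, LF[2]=C('k')+0=7+0=7
L[3]='m': occ=0, LF[3]=C('m')+0=11+0=11
L[4]='i': occ=0, LF[4]=C('i')+0=3+0=3
L[5]='n': occ=0, LF[5]=C('n')+0=14+0=14
L[6]='h': occ=0, LF[6]=C('h')+0=1+0=1
L[7]='m': occ=1, LF[7]=C('m')+1=11+1=12
L[8]='i': occ=1, LF[8]=C('i')+1=3+1=4
L[9]='k': occ=1, LF[9]=C('k')+1=7+1=8
L[10]='k': occ=2, LF[10]=C('k')+2=7+2=9
L[11]='j': occ=1, LF[11]=C('j')+1=5+1=6
L[12]='k': occ=3, LF[12]=C('k')+3=7+3=10
L[13]='h': occ=1, LF[13]=C('h')+1=1+1=2
L[14]='m': occ=2, LF[14]=C('m')+2=11+2=13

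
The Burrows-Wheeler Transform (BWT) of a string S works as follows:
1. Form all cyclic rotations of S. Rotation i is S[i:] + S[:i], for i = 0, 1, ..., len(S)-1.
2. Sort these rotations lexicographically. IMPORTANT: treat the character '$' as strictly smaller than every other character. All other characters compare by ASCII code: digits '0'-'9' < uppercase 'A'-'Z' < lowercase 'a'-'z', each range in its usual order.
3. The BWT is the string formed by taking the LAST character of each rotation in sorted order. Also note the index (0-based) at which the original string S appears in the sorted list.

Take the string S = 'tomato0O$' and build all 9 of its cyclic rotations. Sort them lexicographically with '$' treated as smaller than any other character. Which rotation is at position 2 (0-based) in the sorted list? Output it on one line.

Answer: O$tomato0

Derivation:
All 9 rotations (rotation i = S[i:]+S[:i]):
  rot[0] = tomato0O$
  rot[1] = omato0O$t
  rot[2] = mato0O$to
  rot[3] = ato0O$tom
  rot[4] = to0O$toma
  rot[5] = o0O$tomat
  rot[6] = 0O$tomato
  rot[7] = O$tomato0
  rot[8] = $tomato0O
Sorted (with $ < everything):
  sorted[0] = $tomato0O
  sorted[1] = 0O$tomato
  sorted[2] = O$tomato0
  sorted[3] = ato0O$tom
  sorted[4] = mato0O$to
  sorted[5] = o0O$tomat
  sorted[6] = omato0O$t
  sorted[7] = to0O$toma
  sorted[8] = tomato0O$
sorted[2] = O$tomato0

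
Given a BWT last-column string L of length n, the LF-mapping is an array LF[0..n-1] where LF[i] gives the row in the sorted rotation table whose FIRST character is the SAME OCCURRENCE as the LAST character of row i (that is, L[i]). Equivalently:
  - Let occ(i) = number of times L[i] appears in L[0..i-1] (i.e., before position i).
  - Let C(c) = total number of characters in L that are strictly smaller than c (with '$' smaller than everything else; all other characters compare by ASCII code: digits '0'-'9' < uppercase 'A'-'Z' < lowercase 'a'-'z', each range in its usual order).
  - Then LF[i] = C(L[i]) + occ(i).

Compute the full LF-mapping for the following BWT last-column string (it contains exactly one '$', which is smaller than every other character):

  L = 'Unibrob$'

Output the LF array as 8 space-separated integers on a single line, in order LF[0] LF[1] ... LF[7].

Char counts: '$':1, 'U':1, 'b':2, 'i':1, 'n':1, 'o':1, 'r':1
C (first-col start): C('$')=0, C('U')=1, C('b')=2, C('i')=4, C('n')=5, C('o')=6, C('r')=7
L[0]='U': occ=0, LF[0]=C('U')+0=1+0=1
L[1]='n': occ=0, LF[1]=C('n')+0=5+0=5
L[2]='i': occ=0, LF[2]=C('i')+0=4+0=4
L[3]='b': occ=0, LF[3]=C('b')+0=2+0=2
L[4]='r': occ=0, LF[4]=C('r')+0=7+0=7
L[5]='o': occ=0, LF[5]=C('o')+0=6+0=6
L[6]='b': occ=1, LF[6]=C('b')+1=2+1=3
L[7]='$': occ=0, LF[7]=C('$')+0=0+0=0

Answer: 1 5 4 2 7 6 3 0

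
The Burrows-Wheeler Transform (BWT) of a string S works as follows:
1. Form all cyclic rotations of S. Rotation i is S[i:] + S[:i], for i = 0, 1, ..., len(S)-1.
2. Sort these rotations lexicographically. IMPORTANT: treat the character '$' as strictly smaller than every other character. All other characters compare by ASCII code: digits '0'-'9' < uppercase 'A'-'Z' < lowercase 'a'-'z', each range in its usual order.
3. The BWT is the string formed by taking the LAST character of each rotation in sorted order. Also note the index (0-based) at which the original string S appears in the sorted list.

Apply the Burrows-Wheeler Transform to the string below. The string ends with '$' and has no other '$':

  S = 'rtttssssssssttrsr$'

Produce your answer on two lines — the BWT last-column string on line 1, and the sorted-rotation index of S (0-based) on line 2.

Answer: rst$rtsssssssttstr
3

Derivation:
All 18 rotations (rotation i = S[i:]+S[:i]):
  rot[0] = rtttssssssssttrsr$
  rot[1] = tttssssssssttrsr$r
  rot[2] = ttssssssssttrsr$rt
  rot[3] = tssssssssttrsr$rtt
  rot[4] = ssssssssttrsr$rttt
  rot[5] = sssssssttrsr$rttts
  rot[6] = ssssssttrsr$rtttss
  rot[7] = sssssttrsr$rtttsss
  rot[8] = ssssttrsr$rtttssss
  rot[9] = sssttrsr$rtttsssss
  rot[10] = ssttrsr$rtttssssss
  rot[11] = sttrsr$rtttsssssss
  rot[12] = ttrsr$rtttssssssss
  rot[13] = trsr$rtttsssssssst
  rot[14] = rsr$rtttsssssssstt
  rot[15] = sr$rtttssssssssttr
  rot[16] = r$rtttssssssssttrs
  rot[17] = $rtttssssssssttrsr
Sorted (with $ < everything):
  sorted[0] = $rtttssssssssttrsr  (last char: 'r')
  sorted[1] = r$rtttssssssssttrs  (last char: 's')
  sorted[2] = rsr$rtttsssssssstt  (last char: 't')
  sorted[3] = rtttssssssssttrsr$  (last char: '$')
  sorted[4] = sr$rtttssssssssttr  (last char: 'r')
  sorted[5] = ssssssssttrsr$rttt  (last char: 't')
  sorted[6] = sssssssttrsr$rttts  (last char: 's')
  sorted[7] = ssssssttrsr$rtttss  (last char: 's')
  sorted[8] = sssssttrsr$rtttsss  (last char: 's')
  sorted[9] = ssssttrsr$rtttssss  (last char: 's')
  sorted[10] = sssttrsr$rtttsssss  (last char: 's')
  sorted[11] = ssttrsr$rtttssssss  (last char: 's')
  sorted[12] = sttrsr$rtttsssssss  (last char: 's')
  sorted[13] = trsr$rtttsssssssst  (last char: 't')
  sorted[14] = tssssssssttrsr$rtt  (last char: 't')
  sorted[15] = ttrsr$rtttssssssss  (last char: 's')
  sorted[16] = ttssssssssttrsr$rt  (last char: 't')
  sorted[17] = tttssssssssttrsr$r  (last char: 'r')
Last column: rst$rtsssssssttstr
Original string S is at sorted index 3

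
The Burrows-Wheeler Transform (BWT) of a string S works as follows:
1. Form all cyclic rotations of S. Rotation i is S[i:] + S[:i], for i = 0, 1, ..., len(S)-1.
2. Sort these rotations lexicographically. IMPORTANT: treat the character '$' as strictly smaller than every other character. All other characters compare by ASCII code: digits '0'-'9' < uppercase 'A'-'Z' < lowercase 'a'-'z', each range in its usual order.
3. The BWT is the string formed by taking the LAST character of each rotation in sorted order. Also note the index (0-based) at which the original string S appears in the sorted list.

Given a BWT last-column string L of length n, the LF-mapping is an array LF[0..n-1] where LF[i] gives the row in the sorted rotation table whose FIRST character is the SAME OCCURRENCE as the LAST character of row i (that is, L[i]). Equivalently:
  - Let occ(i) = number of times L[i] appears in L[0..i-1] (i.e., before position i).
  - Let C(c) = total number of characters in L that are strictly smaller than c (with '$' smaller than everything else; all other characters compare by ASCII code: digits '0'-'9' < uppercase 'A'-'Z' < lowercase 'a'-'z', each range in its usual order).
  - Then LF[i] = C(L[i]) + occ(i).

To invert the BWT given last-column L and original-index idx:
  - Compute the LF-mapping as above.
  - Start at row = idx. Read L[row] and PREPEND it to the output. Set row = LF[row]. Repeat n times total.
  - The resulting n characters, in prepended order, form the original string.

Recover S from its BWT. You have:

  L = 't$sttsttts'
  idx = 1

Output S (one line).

Answer: sststtttt$

Derivation:
LF mapping: 4 0 1 5 6 2 7 8 9 3
Walk LF starting at row 1, prepending L[row]:
  step 1: row=1, L[1]='$', prepend. Next row=LF[1]=0
  step 2: row=0, L[0]='t', prepend. Next row=LF[0]=4
  step 3: row=4, L[4]='t', prepend. Next row=LF[4]=6
  step 4: row=6, L[6]='t', prepend. Next row=LF[6]=7
  step 5: row=7, L[7]='t', prepend. Next row=LF[7]=8
  step 6: row=8, L[8]='t', prepend. Next row=LF[8]=9
  step 7: row=9, L[9]='s', prepend. Next row=LF[9]=3
  step 8: row=3, L[3]='t', prepend. Next row=LF[3]=5
  step 9: row=5, L[5]='s', prepend. Next row=LF[5]=2
  step 10: row=2, L[2]='s', prepend. Next row=LF[2]=1
Reversed output: sststtttt$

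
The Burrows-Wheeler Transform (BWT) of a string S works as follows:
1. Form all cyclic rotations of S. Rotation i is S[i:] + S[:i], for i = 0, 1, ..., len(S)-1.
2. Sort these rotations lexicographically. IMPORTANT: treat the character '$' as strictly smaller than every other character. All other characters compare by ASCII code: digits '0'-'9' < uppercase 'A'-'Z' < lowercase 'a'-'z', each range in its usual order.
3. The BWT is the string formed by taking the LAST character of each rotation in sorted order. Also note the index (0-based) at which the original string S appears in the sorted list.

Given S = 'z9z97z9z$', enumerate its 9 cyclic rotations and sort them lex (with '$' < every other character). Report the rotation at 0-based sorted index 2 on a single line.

All 9 rotations (rotation i = S[i:]+S[:i]):
  rot[0] = z9z97z9z$
  rot[1] = 9z97z9z$z
  rot[2] = z97z9z$z9
  rot[3] = 97z9z$z9z
  rot[4] = 7z9z$z9z9
  rot[5] = z9z$z9z97
  rot[6] = 9z$z9z97z
  rot[7] = z$z9z97z9
  rot[8] = $z9z97z9z
Sorted (with $ < everything):
  sorted[0] = $z9z97z9z
  sorted[1] = 7z9z$z9z9
  sorted[2] = 97z9z$z9z
  sorted[3] = 9z$z9z97z
  sorted[4] = 9z97z9z$z
  sorted[5] = z$z9z97z9
  sorted[6] = z97z9z$z9
  sorted[7] = z9z$z9z97
  sorted[8] = z9z97z9z$
sorted[2] = 97z9z$z9z

Answer: 97z9z$z9z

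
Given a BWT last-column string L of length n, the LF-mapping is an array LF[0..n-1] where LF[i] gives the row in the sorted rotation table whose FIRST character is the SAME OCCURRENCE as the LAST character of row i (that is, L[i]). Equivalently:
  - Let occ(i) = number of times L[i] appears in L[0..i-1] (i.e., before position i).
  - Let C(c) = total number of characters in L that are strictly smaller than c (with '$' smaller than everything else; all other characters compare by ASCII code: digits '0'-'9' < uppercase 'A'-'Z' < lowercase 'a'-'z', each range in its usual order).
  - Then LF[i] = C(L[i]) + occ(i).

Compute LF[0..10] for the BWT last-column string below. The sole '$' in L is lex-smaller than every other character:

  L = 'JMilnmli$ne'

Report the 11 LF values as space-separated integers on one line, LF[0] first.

Char counts: '$':1, 'J':1, 'M':1, 'e':1, 'i':2, 'l':2, 'm':1, 'n':2
C (first-col start): C('$')=0, C('J')=1, C('M')=2, C('e')=3, C('i')=4, C('l')=6, C('m')=8, C('n')=9
L[0]='J': occ=0, LF[0]=C('J')+0=1+0=1
L[1]='M': occ=0, LF[1]=C('M')+0=2+0=2
L[2]='i': occ=0, LF[2]=C('i')+0=4+0=4
L[3]='l': occ=0, LF[3]=C('l')+0=6+0=6
L[4]='n': occ=0, LF[4]=C('n')+0=9+0=9
L[5]='m': occ=0, LF[5]=C('m')+0=8+0=8
L[6]='l': occ=1, LF[6]=C('l')+1=6+1=7
L[7]='i': occ=1, LF[7]=C('i')+1=4+1=5
L[8]='$': occ=0, LF[8]=C('$')+0=0+0=0
L[9]='n': occ=1, LF[9]=C('n')+1=9+1=10
L[10]='e': occ=0, LF[10]=C('e')+0=3+0=3

Answer: 1 2 4 6 9 8 7 5 0 10 3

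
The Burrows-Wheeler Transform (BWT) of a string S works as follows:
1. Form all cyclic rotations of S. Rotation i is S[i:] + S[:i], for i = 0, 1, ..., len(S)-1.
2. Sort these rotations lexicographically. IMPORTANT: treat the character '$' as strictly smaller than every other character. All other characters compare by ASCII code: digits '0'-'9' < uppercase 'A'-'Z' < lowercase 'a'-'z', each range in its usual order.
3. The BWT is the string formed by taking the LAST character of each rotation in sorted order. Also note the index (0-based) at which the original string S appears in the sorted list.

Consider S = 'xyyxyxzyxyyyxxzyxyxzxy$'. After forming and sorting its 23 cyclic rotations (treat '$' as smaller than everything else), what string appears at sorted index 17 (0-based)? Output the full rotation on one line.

All 23 rotations (rotation i = S[i:]+S[:i]):
  rot[0] = xyyxyxzyxyyyxxzyxyxzxy$
  rot[1] = yyxyxzyxyyyxxzyxyxzxy$x
  rot[2] = yxyxzyxyyyxxzyxyxzxy$xy
  rot[3] = xyxzyxyyyxxzyxyxzxy$xyy
  rot[4] = yxzyxyyyxxzyxyxzxy$xyyx
  rot[5] = xzyxyyyxxzyxyxzxy$xyyxy
  rot[6] = zyxyyyxxzyxyxzxy$xyyxyx
  rot[7] = yxyyyxxzyxyxzxy$xyyxyxz
  rot[8] = xyyyxxzyxyxzxy$xyyxyxzy
  rot[9] = yyyxxzyxyxzxy$xyyxyxzyx
  rot[10] = yyxxzyxyxzxy$xyyxyxzyxy
  rot[11] = yxxzyxyxzxy$xyyxyxzyxyy
  rot[12] = xxzyxyxzxy$xyyxyxzyxyyy
  rot[13] = xzyxyxzxy$xyyxyxzyxyyyx
  rot[14] = zyxyxzxy$xyyxyxzyxyyyxx
  rot[15] = yxyxzxy$xyyxyxzyxyyyxxz
  rot[16] = xyxzxy$xyyxyxzyxyyyxxzy
  rot[17] = yxzxy$xyyxyxzyxyyyxxzyx
  rot[18] = xzxy$xyyxyxzyxyyyxxzyxy
  rot[19] = zxy$xyyxyxzyxyyyxxzyxyx
  rot[20] = xy$xyyxyxzyxyyyxxzyxyxz
  rot[21] = y$xyyxyxzyxyyyxxzyxyxzx
  rot[22] = $xyyxyxzyxyyyxxzyxyxzxy
Sorted (with $ < everything):
  sorted[0] = $xyyxyxzyxyyyxxzyxyxzxy
  sorted[1] = xxzyxyxzxy$xyyxyxzyxyyy
  sorted[2] = xy$xyyxyxzyxyyyxxzyxyxz
  sorted[3] = xyxzxy$xyyxyxzyxyyyxxzy
  sorted[4] = xyxzyxyyyxxzyxyxzxy$xyy
  sorted[5] = xyyxyxzyxyyyxxzyxyxzxy$
  sorted[6] = xyyyxxzyxyxzxy$xyyxyxzy
  sorted[7] = xzxy$xyyxyxzyxyyyxxzyxy
  sorted[8] = xzyxyxzxy$xyyxyxzyxyyyx
  sorted[9] = xzyxyyyxxzyxyxzxy$xyyxy
  sorted[10] = y$xyyxyxzyxyyyxxzyxyxzx
  sorted[11] = yxxzyxyxzxy$xyyxyxzyxyy
  sorted[12] = yxyxzxy$xyyxyxzyxyyyxxz
  sorted[13] = yxyxzyxyyyxxzyxyxzxy$xy
  sorted[14] = yxyyyxxzyxyxzxy$xyyxyxz
  sorted[15] = yxzxy$xyyxyxzyxyyyxxzyx
  sorted[16] = yxzyxyyyxxzyxyxzxy$xyyx
  sorted[17] = yyxxzyxyxzxy$xyyxyxzyxy
  sorted[18] = yyxyxzyxyyyxxzyxyxzxy$x
  sorted[19] = yyyxxzyxyxzxy$xyyxyxzyx
  sorted[20] = zxy$xyyxyxzyxyyyxxzyxyx
  sorted[21] = zyxyxzxy$xyyxyxzyxyyyxx
  sorted[22] = zyxyyyxxzyxyxzxy$xyyxyx
sorted[17] = yyxxzyxyxzxy$xyyxyxzyxy

Answer: yyxxzyxyxzxy$xyyxyxzyxy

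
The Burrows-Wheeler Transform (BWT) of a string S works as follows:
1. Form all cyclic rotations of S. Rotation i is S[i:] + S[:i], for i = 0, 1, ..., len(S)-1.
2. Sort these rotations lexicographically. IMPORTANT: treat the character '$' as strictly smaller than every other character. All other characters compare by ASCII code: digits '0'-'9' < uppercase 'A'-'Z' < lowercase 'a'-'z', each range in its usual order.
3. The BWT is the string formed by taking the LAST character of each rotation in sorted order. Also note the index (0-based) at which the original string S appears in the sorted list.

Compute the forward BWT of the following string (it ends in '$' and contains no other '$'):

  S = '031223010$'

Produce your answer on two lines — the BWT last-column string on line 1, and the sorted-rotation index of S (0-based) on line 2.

Answer: 013$031220
3

Derivation:
All 10 rotations (rotation i = S[i:]+S[:i]):
  rot[0] = 031223010$
  rot[1] = 31223010$0
  rot[2] = 1223010$03
  rot[3] = 223010$031
  rot[4] = 23010$0312
  rot[5] = 3010$03122
  rot[6] = 010$031223
  rot[7] = 10$0312230
  rot[8] = 0$03122301
  rot[9] = $031223010
Sorted (with $ < everything):
  sorted[0] = $031223010  (last char: '0')
  sorted[1] = 0$03122301  (last char: '1')
  sorted[2] = 010$031223  (last char: '3')
  sorted[3] = 031223010$  (last char: '$')
  sorted[4] = 10$0312230  (last char: '0')
  sorted[5] = 1223010$03  (last char: '3')
  sorted[6] = 223010$031  (last char: '1')
  sorted[7] = 23010$0312  (last char: '2')
  sorted[8] = 3010$03122  (last char: '2')
  sorted[9] = 31223010$0  (last char: '0')
Last column: 013$031220
Original string S is at sorted index 3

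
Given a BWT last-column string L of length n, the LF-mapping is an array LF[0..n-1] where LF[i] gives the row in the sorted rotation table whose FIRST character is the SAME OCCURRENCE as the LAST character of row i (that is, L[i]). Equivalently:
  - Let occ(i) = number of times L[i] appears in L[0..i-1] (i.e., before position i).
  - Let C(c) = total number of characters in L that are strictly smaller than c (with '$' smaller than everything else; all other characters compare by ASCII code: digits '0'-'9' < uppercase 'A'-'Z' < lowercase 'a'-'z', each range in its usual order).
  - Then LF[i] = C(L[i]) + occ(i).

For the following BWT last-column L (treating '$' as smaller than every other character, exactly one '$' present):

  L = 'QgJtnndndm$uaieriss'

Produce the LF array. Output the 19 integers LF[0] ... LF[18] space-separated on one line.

Answer: 2 7 1 17 11 12 4 13 5 10 0 18 3 8 6 14 9 15 16

Derivation:
Char counts: '$':1, 'J':1, 'Q':1, 'a':1, 'd':2, 'e':1, 'g':1, 'i':2, 'm':1, 'n':3, 'r':1, 's':2, 't':1, 'u':1
C (first-col start): C('$')=0, C('J')=1, C('Q')=2, C('a')=3, C('d')=4, C('e')=6, C('g')=7, C('i')=8, C('m')=10, C('n')=11, C('r')=14, C('s')=15, C('t')=17, C('u')=18
L[0]='Q': occ=0, LF[0]=C('Q')+0=2+0=2
L[1]='g': occ=0, LF[1]=C('g')+0=7+0=7
L[2]='J': occ=0, LF[2]=C('J')+0=1+0=1
L[3]='t': occ=0, LF[3]=C('t')+0=17+0=17
L[4]='n': occ=0, LF[4]=C('n')+0=11+0=11
L[5]='n': occ=1, LF[5]=C('n')+1=11+1=12
L[6]='d': occ=0, LF[6]=C('d')+0=4+0=4
L[7]='n': occ=2, LF[7]=C('n')+2=11+2=13
L[8]='d': occ=1, LF[8]=C('d')+1=4+1=5
L[9]='m': occ=0, LF[9]=C('m')+0=10+0=10
L[10]='$': occ=0, LF[10]=C('$')+0=0+0=0
L[11]='u': occ=0, LF[11]=C('u')+0=18+0=18
L[12]='a': occ=0, LF[12]=C('a')+0=3+0=3
L[13]='i': occ=0, LF[13]=C('i')+0=8+0=8
L[14]='e': occ=0, LF[14]=C('e')+0=6+0=6
L[15]='r': occ=0, LF[15]=C('r')+0=14+0=14
L[16]='i': occ=1, LF[16]=C('i')+1=8+1=9
L[17]='s': occ=0, LF[17]=C('s')+0=15+0=15
L[18]='s': occ=1, LF[18]=C('s')+1=15+1=16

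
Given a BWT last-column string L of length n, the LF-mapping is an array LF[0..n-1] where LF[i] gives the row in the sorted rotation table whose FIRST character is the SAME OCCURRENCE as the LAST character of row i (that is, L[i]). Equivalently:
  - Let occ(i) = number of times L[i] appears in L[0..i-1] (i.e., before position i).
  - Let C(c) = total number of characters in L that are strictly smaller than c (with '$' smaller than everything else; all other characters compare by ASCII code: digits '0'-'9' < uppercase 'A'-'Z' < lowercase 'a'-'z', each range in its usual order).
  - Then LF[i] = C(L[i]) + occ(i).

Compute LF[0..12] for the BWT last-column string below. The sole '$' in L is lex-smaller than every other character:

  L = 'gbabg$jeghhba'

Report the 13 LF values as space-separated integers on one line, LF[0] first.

Answer: 7 3 1 4 8 0 12 6 9 10 11 5 2

Derivation:
Char counts: '$':1, 'a':2, 'b':3, 'e':1, 'g':3, 'h':2, 'j':1
C (first-col start): C('$')=0, C('a')=1, C('b')=3, C('e')=6, C('g')=7, C('h')=10, C('j')=12
L[0]='g': occ=0, LF[0]=C('g')+0=7+0=7
L[1]='b': occ=0, LF[1]=C('b')+0=3+0=3
L[2]='a': occ=0, LF[2]=C('a')+0=1+0=1
L[3]='b': occ=1, LF[3]=C('b')+1=3+1=4
L[4]='g': occ=1, LF[4]=C('g')+1=7+1=8
L[5]='$': occ=0, LF[5]=C('$')+0=0+0=0
L[6]='j': occ=0, LF[6]=C('j')+0=12+0=12
L[7]='e': occ=0, LF[7]=C('e')+0=6+0=6
L[8]='g': occ=2, LF[8]=C('g')+2=7+2=9
L[9]='h': occ=0, LF[9]=C('h')+0=10+0=10
L[10]='h': occ=1, LF[10]=C('h')+1=10+1=11
L[11]='b': occ=2, LF[11]=C('b')+2=3+2=5
L[12]='a': occ=1, LF[12]=C('a')+1=1+1=2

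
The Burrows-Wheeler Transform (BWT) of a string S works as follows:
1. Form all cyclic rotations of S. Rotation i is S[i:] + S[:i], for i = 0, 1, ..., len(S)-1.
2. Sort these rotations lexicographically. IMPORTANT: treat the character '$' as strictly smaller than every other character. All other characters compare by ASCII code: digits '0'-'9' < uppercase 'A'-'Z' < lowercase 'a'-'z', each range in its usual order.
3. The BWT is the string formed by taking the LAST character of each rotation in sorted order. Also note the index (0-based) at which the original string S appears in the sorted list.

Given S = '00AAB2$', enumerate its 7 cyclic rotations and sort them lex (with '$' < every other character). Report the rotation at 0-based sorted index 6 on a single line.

Answer: B2$00AA

Derivation:
All 7 rotations (rotation i = S[i:]+S[:i]):
  rot[0] = 00AAB2$
  rot[1] = 0AAB2$0
  rot[2] = AAB2$00
  rot[3] = AB2$00A
  rot[4] = B2$00AA
  rot[5] = 2$00AAB
  rot[6] = $00AAB2
Sorted (with $ < everything):
  sorted[0] = $00AAB2
  sorted[1] = 00AAB2$
  sorted[2] = 0AAB2$0
  sorted[3] = 2$00AAB
  sorted[4] = AAB2$00
  sorted[5] = AB2$00A
  sorted[6] = B2$00AA
sorted[6] = B2$00AA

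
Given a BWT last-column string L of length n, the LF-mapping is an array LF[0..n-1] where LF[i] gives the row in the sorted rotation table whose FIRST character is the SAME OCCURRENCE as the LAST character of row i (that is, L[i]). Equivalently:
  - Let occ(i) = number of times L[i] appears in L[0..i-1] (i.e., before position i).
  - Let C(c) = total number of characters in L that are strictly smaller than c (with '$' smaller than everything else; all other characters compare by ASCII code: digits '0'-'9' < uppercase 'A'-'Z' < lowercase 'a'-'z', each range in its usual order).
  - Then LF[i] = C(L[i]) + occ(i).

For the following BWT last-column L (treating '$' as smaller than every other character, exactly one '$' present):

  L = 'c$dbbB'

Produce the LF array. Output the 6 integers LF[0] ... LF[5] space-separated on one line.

Answer: 4 0 5 2 3 1

Derivation:
Char counts: '$':1, 'B':1, 'b':2, 'c':1, 'd':1
C (first-col start): C('$')=0, C('B')=1, C('b')=2, C('c')=4, C('d')=5
L[0]='c': occ=0, LF[0]=C('c')+0=4+0=4
L[1]='$': occ=0, LF[1]=C('$')+0=0+0=0
L[2]='d': occ=0, LF[2]=C('d')+0=5+0=5
L[3]='b': occ=0, LF[3]=C('b')+0=2+0=2
L[4]='b': occ=1, LF[4]=C('b')+1=2+1=3
L[5]='B': occ=0, LF[5]=C('B')+0=1+0=1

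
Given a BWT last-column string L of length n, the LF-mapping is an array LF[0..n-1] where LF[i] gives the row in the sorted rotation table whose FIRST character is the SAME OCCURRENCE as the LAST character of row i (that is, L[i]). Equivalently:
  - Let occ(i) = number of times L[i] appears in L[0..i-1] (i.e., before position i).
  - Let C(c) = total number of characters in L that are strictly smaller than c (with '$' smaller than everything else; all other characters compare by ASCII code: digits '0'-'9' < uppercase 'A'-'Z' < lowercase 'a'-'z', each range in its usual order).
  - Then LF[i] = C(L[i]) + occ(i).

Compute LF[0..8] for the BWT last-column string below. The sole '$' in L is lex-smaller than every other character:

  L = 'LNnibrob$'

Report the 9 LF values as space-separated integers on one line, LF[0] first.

Char counts: '$':1, 'L':1, 'N':1, 'b':2, 'i':1, 'n':1, 'o':1, 'r':1
C (first-col start): C('$')=0, C('L')=1, C('N')=2, C('b')=3, C('i')=5, C('n')=6, C('o')=7, C('r')=8
L[0]='L': occ=0, LF[0]=C('L')+0=1+0=1
L[1]='N': occ=0, LF[1]=C('N')+0=2+0=2
L[2]='n': occ=0, LF[2]=C('n')+0=6+0=6
L[3]='i': occ=0, LF[3]=C('i')+0=5+0=5
L[4]='b': occ=0, LF[4]=C('b')+0=3+0=3
L[5]='r': occ=0, LF[5]=C('r')+0=8+0=8
L[6]='o': occ=0, LF[6]=C('o')+0=7+0=7
L[7]='b': occ=1, LF[7]=C('b')+1=3+1=4
L[8]='$': occ=0, LF[8]=C('$')+0=0+0=0

Answer: 1 2 6 5 3 8 7 4 0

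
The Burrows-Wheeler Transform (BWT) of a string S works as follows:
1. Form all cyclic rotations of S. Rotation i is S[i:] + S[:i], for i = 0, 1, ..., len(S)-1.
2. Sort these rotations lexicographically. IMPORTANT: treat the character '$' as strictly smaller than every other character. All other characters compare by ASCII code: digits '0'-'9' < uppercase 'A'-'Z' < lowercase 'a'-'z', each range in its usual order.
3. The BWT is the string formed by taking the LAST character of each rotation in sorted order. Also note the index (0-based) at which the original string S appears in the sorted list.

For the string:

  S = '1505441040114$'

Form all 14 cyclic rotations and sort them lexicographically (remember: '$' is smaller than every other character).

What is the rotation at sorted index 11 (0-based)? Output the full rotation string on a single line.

Answer: 441040114$1505

Derivation:
All 14 rotations (rotation i = S[i:]+S[:i]):
  rot[0] = 1505441040114$
  rot[1] = 505441040114$1
  rot[2] = 05441040114$15
  rot[3] = 5441040114$150
  rot[4] = 441040114$1505
  rot[5] = 41040114$15054
  rot[6] = 1040114$150544
  rot[7] = 040114$1505441
  rot[8] = 40114$15054410
  rot[9] = 0114$150544104
  rot[10] = 114$1505441040
  rot[11] = 14$15054410401
  rot[12] = 4$150544104011
  rot[13] = $1505441040114
Sorted (with $ < everything):
  sorted[0] = $1505441040114
  sorted[1] = 0114$150544104
  sorted[2] = 040114$1505441
  sorted[3] = 05441040114$15
  sorted[4] = 1040114$150544
  sorted[5] = 114$1505441040
  sorted[6] = 14$15054410401
  sorted[7] = 1505441040114$
  sorted[8] = 4$150544104011
  sorted[9] = 40114$15054410
  sorted[10] = 41040114$15054
  sorted[11] = 441040114$1505
  sorted[12] = 505441040114$1
  sorted[13] = 5441040114$150
sorted[11] = 441040114$1505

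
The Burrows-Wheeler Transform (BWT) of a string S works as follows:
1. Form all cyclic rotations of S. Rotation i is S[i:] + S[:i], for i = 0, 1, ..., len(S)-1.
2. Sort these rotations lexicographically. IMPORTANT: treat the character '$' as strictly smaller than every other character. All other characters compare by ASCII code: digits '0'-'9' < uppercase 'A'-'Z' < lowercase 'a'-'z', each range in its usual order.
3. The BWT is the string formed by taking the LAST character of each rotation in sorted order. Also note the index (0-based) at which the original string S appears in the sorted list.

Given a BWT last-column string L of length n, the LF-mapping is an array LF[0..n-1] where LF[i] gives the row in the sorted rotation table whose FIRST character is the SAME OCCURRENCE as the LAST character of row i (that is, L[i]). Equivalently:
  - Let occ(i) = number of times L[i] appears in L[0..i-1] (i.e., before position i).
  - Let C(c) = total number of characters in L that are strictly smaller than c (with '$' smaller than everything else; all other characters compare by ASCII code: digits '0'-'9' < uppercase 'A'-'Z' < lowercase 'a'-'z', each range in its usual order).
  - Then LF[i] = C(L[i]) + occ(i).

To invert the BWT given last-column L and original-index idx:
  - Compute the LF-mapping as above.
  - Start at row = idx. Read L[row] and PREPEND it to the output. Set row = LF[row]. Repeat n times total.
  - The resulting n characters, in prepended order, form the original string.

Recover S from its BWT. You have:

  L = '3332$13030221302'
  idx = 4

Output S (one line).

LF mapping: 10 11 12 6 0 4 13 1 14 2 7 8 5 15 3 9
Walk LF starting at row 4, prepending L[row]:
  step 1: row=4, L[4]='$', prepend. Next row=LF[4]=0
  step 2: row=0, L[0]='3', prepend. Next row=LF[0]=10
  step 3: row=10, L[10]='2', prepend. Next row=LF[10]=7
  step 4: row=7, L[7]='0', prepend. Next row=LF[7]=1
  step 5: row=1, L[1]='3', prepend. Next row=LF[1]=11
  step 6: row=11, L[11]='2', prepend. Next row=LF[11]=8
  step 7: row=8, L[8]='3', prepend. Next row=LF[8]=14
  step 8: row=14, L[14]='0', prepend. Next row=LF[14]=3
  step 9: row=3, L[3]='2', prepend. Next row=LF[3]=6
  step 10: row=6, L[6]='3', prepend. Next row=LF[6]=13
  step 11: row=13, L[13]='3', prepend. Next row=LF[13]=15
  step 12: row=15, L[15]='2', prepend. Next row=LF[15]=9
  step 13: row=9, L[9]='0', prepend. Next row=LF[9]=2
  step 14: row=2, L[2]='3', prepend. Next row=LF[2]=12
  step 15: row=12, L[12]='1', prepend. Next row=LF[12]=5
  step 16: row=5, L[5]='1', prepend. Next row=LF[5]=4
Reversed output: 113023320323023$

Answer: 113023320323023$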